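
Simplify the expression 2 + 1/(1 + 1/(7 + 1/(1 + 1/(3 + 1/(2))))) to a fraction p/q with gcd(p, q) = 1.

228/79

Build up convergents one term at a time:
a_0 = 2: 2/1
a_1 = 1: 3/1
a_2 = 7: 23/8
a_3 = 1: 26/9
a_4 = 3: 101/35
a_5 = 2: 228/79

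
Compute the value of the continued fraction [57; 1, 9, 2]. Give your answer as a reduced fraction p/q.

1216/21

Start with 2.
9 + 1/(2/1) = 9 + 1/2 = 19/2
1 + 1/(19/2) = 1 + 2/19 = 21/19
57 + 1/(21/19) = 57 + 19/21 = 1216/21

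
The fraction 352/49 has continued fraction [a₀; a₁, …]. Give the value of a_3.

4

Apply division with remainder until the remainder is 0:
352 ÷ 49 → quotient 7, remainder 9
49 ÷ 9 → quotient 5, remainder 4
9 ÷ 4 → quotient 2, remainder 1
4 ÷ 1 → quotient 4, remainder 0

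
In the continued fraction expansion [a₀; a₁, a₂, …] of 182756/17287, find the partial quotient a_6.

Run the Euclidean algorithm, recording each quotient:
⌊182756/17287⌋ = 10, remainder 9886
⌊17287/9886⌋ = 1, remainder 7401
⌊9886/7401⌋ = 1, remainder 2485
⌊7401/2485⌋ = 2, remainder 2431
⌊2485/2431⌋ = 1, remainder 54
⌊2431/54⌋ = 45, remainder 1
⌊54/1⌋ = 54, remainder 0

54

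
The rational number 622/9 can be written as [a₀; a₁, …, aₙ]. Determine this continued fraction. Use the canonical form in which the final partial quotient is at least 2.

⌊622/9⌋ = 69, remainder 1
⌊9/1⌋ = 9, remainder 0

[69; 9]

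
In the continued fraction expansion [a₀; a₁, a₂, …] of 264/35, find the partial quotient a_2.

Repeatedly divide and take the remainder:
264 ÷ 35 → quotient 7, remainder 19
35 ÷ 19 → quotient 1, remainder 16
19 ÷ 16 → quotient 1, remainder 3

1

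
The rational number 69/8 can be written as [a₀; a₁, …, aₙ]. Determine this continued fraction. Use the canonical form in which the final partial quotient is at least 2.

[8; 1, 1, 1, 2]

69 ÷ 8 → quotient 8, remainder 5
8 ÷ 5 → quotient 1, remainder 3
5 ÷ 3 → quotient 1, remainder 2
3 ÷ 2 → quotient 1, remainder 1
2 ÷ 1 → quotient 2, remainder 0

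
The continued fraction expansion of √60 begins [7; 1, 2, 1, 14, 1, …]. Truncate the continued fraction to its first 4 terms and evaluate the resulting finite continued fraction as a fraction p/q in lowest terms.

Compute successive convergents:
a_0 = 7: 7/1
a_1 = 1: 8/1
a_2 = 2: 23/3
a_3 = 1: 31/4

31/4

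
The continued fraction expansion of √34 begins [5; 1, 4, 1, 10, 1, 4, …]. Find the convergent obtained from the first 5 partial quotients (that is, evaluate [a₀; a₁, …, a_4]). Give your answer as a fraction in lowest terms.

Start with 10.
1 + 1/(10/1) = 1 + 1/10 = 11/10
4 + 1/(11/10) = 4 + 10/11 = 54/11
1 + 1/(54/11) = 1 + 11/54 = 65/54
5 + 1/(65/54) = 5 + 54/65 = 379/65

379/65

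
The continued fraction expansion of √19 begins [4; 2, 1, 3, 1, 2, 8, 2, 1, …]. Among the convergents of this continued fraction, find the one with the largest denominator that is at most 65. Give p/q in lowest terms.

170/39

a_0 = 4: 4/1  (≤ bound)
a_1 = 2: 9/2  (≤ bound)
a_2 = 1: 13/3  (≤ bound)
a_3 = 3: 48/11  (≤ bound)
a_4 = 1: 61/14  (≤ bound)
a_5 = 2: 170/39  (≤ bound)
a_6 = 8: 1421/326  (> 65, stop)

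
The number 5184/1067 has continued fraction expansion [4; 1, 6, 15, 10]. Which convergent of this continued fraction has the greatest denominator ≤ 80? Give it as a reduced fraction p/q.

34/7

List convergents until the denominator exceeds the bound:
a_0 = 4: 4/1  (≤ bound)
a_1 = 1: 5/1  (≤ bound)
a_2 = 6: 34/7  (≤ bound)
a_3 = 15: 515/106  (> 80, stop)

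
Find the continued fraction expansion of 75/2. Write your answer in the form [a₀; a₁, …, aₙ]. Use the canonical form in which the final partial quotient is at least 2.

75 = 37·2 + 1, so a_0 = 37
2 = 2·1 + 0, so a_1 = 2

[37; 2]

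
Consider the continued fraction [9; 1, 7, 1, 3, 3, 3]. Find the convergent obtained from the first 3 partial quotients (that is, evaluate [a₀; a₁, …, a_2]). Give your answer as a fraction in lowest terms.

Build up convergents one term at a time:
a_0 = 9: 9/1
a_1 = 1: 10/1
a_2 = 7: 79/8

79/8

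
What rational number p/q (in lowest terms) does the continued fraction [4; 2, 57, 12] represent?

Use the convergent recurrence hₖ = aₖ·hₖ₋₁ + hₖ₋₂ (and likewise for the denominators kₖ):
a_0 = 4: 4/1
a_1 = 2: 9/2
a_2 = 57: 517/115
a_3 = 12: 6213/1382

6213/1382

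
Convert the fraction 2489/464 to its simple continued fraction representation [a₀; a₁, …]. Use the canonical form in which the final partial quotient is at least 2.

[5; 2, 1, 2, 1, 13, 3]

Repeatedly divide and take the remainder:
2489 ÷ 464 → quotient 5, remainder 169
464 ÷ 169 → quotient 2, remainder 126
169 ÷ 126 → quotient 1, remainder 43
126 ÷ 43 → quotient 2, remainder 40
43 ÷ 40 → quotient 1, remainder 3
40 ÷ 3 → quotient 13, remainder 1
3 ÷ 1 → quotient 3, remainder 0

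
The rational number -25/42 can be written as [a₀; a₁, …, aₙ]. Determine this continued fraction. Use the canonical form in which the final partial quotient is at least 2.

⌊-25/42⌋ = -1, remainder 17
⌊42/17⌋ = 2, remainder 8
⌊17/8⌋ = 2, remainder 1
⌊8/1⌋ = 8, remainder 0

[-1; 2, 2, 8]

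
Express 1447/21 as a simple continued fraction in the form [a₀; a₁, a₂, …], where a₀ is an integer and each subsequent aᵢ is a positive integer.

[68; 1, 9, 2]

Run the Euclidean algorithm, recording each quotient:
1447 = 68·21 + 19, so a_0 = 68
21 = 1·19 + 2, so a_1 = 1
19 = 9·2 + 1, so a_2 = 9
2 = 2·1 + 0, so a_3 = 2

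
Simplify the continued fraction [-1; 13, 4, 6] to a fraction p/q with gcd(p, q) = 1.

-306/331

Build up convergents one term at a time:
a_0 = -1: -1/1
a_1 = 13: -12/13
a_2 = 4: -49/53
a_3 = 6: -306/331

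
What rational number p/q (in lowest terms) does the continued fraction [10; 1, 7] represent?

a_0 = 10: 10/1
a_1 = 1: 11/1
a_2 = 7: 87/8

87/8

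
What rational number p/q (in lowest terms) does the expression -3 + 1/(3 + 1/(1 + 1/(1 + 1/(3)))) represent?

-68/25

Start with 3.
1 + 1/(3/1) = 1 + 1/3 = 4/3
1 + 1/(4/3) = 1 + 3/4 = 7/4
3 + 1/(7/4) = 3 + 4/7 = 25/7
-3 + 1/(25/7) = -3 + 7/25 = -68/25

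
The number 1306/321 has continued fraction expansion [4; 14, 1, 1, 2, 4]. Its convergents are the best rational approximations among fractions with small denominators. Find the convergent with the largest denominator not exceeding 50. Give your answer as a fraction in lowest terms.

118/29

List convergents until the denominator exceeds the bound:
a_0 = 4: 4/1  (≤ bound)
a_1 = 14: 57/14  (≤ bound)
a_2 = 1: 61/15  (≤ bound)
a_3 = 1: 118/29  (≤ bound)
a_4 = 2: 297/73  (> 50, stop)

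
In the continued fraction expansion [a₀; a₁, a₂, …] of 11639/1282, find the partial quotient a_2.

1

Repeatedly divide and take the remainder:
11639 ÷ 1282 → quotient 9, remainder 101
1282 ÷ 101 → quotient 12, remainder 70
101 ÷ 70 → quotient 1, remainder 31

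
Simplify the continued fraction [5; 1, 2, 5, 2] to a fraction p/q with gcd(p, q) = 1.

Start with 2.
5 + 1/(2/1) = 5 + 1/2 = 11/2
2 + 1/(11/2) = 2 + 2/11 = 24/11
1 + 1/(24/11) = 1 + 11/24 = 35/24
5 + 1/(35/24) = 5 + 24/35 = 199/35

199/35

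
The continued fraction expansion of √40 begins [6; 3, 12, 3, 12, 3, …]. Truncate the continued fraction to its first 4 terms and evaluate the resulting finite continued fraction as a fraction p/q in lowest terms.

a_0 = 6: 6/1
a_1 = 3: 19/3
a_2 = 12: 234/37
a_3 = 3: 721/114

721/114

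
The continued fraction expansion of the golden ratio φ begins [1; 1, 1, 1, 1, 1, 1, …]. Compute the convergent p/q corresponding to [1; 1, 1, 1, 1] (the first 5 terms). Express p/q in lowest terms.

a_0 = 1: 1/1
a_1 = 1: 2/1
a_2 = 1: 3/2
a_3 = 1: 5/3
a_4 = 1: 8/5

8/5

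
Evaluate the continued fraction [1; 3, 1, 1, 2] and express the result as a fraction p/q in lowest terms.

a_0 = 1: 1/1
a_1 = 3: 4/3
a_2 = 1: 5/4
a_3 = 1: 9/7
a_4 = 2: 23/18

23/18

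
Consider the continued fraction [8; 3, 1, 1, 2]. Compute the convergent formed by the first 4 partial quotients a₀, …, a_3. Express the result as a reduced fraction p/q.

58/7

Start with 1.
1 + 1/(1/1) = 1 + 1/1 = 2/1
3 + 1/(2/1) = 3 + 1/2 = 7/2
8 + 1/(7/2) = 8 + 2/7 = 58/7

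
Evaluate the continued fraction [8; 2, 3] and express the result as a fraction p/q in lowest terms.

59/7

Start with 3.
2 + 1/(3/1) = 2 + 1/3 = 7/3
8 + 1/(7/3) = 8 + 3/7 = 59/7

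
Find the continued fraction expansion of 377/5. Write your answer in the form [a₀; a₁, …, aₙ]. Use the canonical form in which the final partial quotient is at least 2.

[75; 2, 2]

Apply division with remainder until the remainder is 0:
377 ÷ 5 → quotient 75, remainder 2
5 ÷ 2 → quotient 2, remainder 1
2 ÷ 1 → quotient 2, remainder 0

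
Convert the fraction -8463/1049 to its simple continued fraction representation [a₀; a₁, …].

[-9; 1, 13, 1, 3, 2, 3, 2]

Repeatedly divide and take the remainder:
-8463 = -9·1049 + 978, so a_0 = -9
1049 = 1·978 + 71, so a_1 = 1
978 = 13·71 + 55, so a_2 = 13
71 = 1·55 + 16, so a_3 = 1
55 = 3·16 + 7, so a_4 = 3
16 = 2·7 + 2, so a_5 = 2
7 = 3·2 + 1, so a_6 = 3
2 = 2·1 + 0, so a_7 = 2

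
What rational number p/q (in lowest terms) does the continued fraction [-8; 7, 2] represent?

a_0 = -8: -8/1
a_1 = 7: -55/7
a_2 = 2: -118/15

-118/15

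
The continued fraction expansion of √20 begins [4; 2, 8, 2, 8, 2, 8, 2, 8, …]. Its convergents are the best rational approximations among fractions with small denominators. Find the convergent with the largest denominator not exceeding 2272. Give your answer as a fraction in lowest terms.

2889/646

List convergents until the denominator exceeds the bound:
a_0 = 4: 4/1  (≤ bound)
a_1 = 2: 9/2  (≤ bound)
a_2 = 8: 76/17  (≤ bound)
a_3 = 2: 161/36  (≤ bound)
a_4 = 8: 1364/305  (≤ bound)
a_5 = 2: 2889/646  (≤ bound)
a_6 = 8: 24476/5473  (> 2272, stop)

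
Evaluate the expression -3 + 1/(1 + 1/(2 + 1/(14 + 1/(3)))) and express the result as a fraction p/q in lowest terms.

Starting at the tail and folding back:
Start with 3.
14 + 1/(3/1) = 14 + 1/3 = 43/3
2 + 1/(43/3) = 2 + 3/43 = 89/43
1 + 1/(89/43) = 1 + 43/89 = 132/89
-3 + 1/(132/89) = -3 + 89/132 = -307/132

-307/132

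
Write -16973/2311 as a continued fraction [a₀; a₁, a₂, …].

[-8; 1, 1, 1, 9, 2, 1, 25]

Repeatedly divide and take the remainder:
⌊-16973/2311⌋ = -8, remainder 1515
⌊2311/1515⌋ = 1, remainder 796
⌊1515/796⌋ = 1, remainder 719
⌊796/719⌋ = 1, remainder 77
⌊719/77⌋ = 9, remainder 26
⌊77/26⌋ = 2, remainder 25
⌊26/25⌋ = 1, remainder 1
⌊25/1⌋ = 25, remainder 0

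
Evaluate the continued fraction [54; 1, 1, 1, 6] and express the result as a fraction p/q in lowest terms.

1093/20

Work from the innermost term outward:
Start with 6.
1 + 1/(6/1) = 1 + 1/6 = 7/6
1 + 1/(7/6) = 1 + 6/7 = 13/7
1 + 1/(13/7) = 1 + 7/13 = 20/13
54 + 1/(20/13) = 54 + 13/20 = 1093/20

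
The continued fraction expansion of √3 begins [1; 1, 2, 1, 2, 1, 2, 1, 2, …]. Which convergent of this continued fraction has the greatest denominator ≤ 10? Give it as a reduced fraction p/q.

7/4

a_0 = 1: 1/1  (≤ bound)
a_1 = 1: 2/1  (≤ bound)
a_2 = 2: 5/3  (≤ bound)
a_3 = 1: 7/4  (≤ bound)
a_4 = 2: 19/11  (> 10, stop)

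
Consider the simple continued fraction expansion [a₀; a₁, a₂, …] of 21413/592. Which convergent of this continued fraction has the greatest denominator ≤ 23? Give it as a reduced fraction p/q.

217/6

a_0 = 36: 36/1  (≤ bound)
a_1 = 5: 181/5  (≤ bound)
a_2 = 1: 217/6  (≤ bound)
a_3 = 6: 1483/41  (> 23, stop)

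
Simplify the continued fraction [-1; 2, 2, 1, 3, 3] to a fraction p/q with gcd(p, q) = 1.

a_0 = -1: -1/1
a_1 = 2: -1/2
a_2 = 2: -3/5
a_3 = 1: -4/7
a_4 = 3: -15/26
a_5 = 3: -49/85

-49/85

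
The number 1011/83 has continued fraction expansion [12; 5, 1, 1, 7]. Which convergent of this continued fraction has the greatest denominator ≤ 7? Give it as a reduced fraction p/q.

a_0 = 12: 12/1  (≤ bound)
a_1 = 5: 61/5  (≤ bound)
a_2 = 1: 73/6  (≤ bound)
a_3 = 1: 134/11  (> 7, stop)

73/6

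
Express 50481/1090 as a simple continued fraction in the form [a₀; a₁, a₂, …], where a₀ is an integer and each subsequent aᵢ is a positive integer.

50481 = 46·1090 + 341, so a_0 = 46
1090 = 3·341 + 67, so a_1 = 3
341 = 5·67 + 6, so a_2 = 5
67 = 11·6 + 1, so a_3 = 11
6 = 6·1 + 0, so a_4 = 6

[46; 3, 5, 11, 6]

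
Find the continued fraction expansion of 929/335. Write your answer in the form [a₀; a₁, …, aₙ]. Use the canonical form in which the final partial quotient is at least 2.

929 = 2·335 + 259, so a_0 = 2
335 = 1·259 + 76, so a_1 = 1
259 = 3·76 + 31, so a_2 = 3
76 = 2·31 + 14, so a_3 = 2
31 = 2·14 + 3, so a_4 = 2
14 = 4·3 + 2, so a_5 = 4
3 = 1·2 + 1, so a_6 = 1
2 = 2·1 + 0, so a_7 = 2

[2; 1, 3, 2, 2, 4, 1, 2]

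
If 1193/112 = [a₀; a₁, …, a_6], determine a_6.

⌊1193/112⌋ = 10, remainder 73
⌊112/73⌋ = 1, remainder 39
⌊73/39⌋ = 1, remainder 34
⌊39/34⌋ = 1, remainder 5
⌊34/5⌋ = 6, remainder 4
⌊5/4⌋ = 1, remainder 1
⌊4/1⌋ = 4, remainder 0

4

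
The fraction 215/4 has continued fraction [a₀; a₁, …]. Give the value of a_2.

3

Run the Euclidean algorithm, recording each quotient:
215 = 53·4 + 3, so a_0 = 53
4 = 1·3 + 1, so a_1 = 1
3 = 3·1 + 0, so a_2 = 3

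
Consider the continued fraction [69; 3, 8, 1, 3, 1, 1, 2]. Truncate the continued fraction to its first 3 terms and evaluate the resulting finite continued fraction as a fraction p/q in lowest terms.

1733/25

Build up convergents one term at a time:
a_0 = 69: 69/1
a_1 = 3: 208/3
a_2 = 8: 1733/25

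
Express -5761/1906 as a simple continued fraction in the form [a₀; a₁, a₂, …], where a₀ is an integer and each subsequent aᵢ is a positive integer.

[-4; 1, 43, 3, 14]

-5761 = -4·1906 + 1863, so a_0 = -4
1906 = 1·1863 + 43, so a_1 = 1
1863 = 43·43 + 14, so a_2 = 43
43 = 3·14 + 1, so a_3 = 3
14 = 14·1 + 0, so a_4 = 14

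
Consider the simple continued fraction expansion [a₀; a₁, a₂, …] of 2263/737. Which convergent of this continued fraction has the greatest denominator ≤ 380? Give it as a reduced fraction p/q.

a_0 = 3: 3/1  (≤ bound)
a_1 = 14: 43/14  (≤ bound)
a_2 = 5: 218/71  (≤ bound)
a_3 = 1: 261/85  (≤ bound)
a_4 = 3: 1001/326  (≤ bound)
a_5 = 2: 2263/737  (> 380, stop)

1001/326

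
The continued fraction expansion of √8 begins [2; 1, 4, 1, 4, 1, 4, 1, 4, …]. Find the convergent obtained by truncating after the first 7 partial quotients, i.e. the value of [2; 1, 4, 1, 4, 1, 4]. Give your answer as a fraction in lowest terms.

478/169

Starting at the tail and folding back:
Start with 4.
1 + 1/(4/1) = 1 + 1/4 = 5/4
4 + 1/(5/4) = 4 + 4/5 = 24/5
1 + 1/(24/5) = 1 + 5/24 = 29/24
4 + 1/(29/24) = 4 + 24/29 = 140/29
1 + 1/(140/29) = 1 + 29/140 = 169/140
2 + 1/(169/140) = 2 + 140/169 = 478/169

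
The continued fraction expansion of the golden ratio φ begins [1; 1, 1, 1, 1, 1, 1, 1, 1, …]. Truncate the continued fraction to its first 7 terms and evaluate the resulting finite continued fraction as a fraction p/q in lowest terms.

21/13

Start with 1.
1 + 1/(1/1) = 1 + 1/1 = 2/1
1 + 1/(2/1) = 1 + 1/2 = 3/2
1 + 1/(3/2) = 1 + 2/3 = 5/3
1 + 1/(5/3) = 1 + 3/5 = 8/5
1 + 1/(8/5) = 1 + 5/8 = 13/8
1 + 1/(13/8) = 1 + 8/13 = 21/13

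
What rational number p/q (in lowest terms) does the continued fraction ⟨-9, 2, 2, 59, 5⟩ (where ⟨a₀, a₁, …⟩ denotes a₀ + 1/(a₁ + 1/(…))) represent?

Start with 5.
59 + 1/(5/1) = 59 + 1/5 = 296/5
2 + 1/(296/5) = 2 + 5/296 = 597/296
2 + 1/(597/296) = 2 + 296/597 = 1490/597
-9 + 1/(1490/597) = -9 + 597/1490 = -12813/1490

-12813/1490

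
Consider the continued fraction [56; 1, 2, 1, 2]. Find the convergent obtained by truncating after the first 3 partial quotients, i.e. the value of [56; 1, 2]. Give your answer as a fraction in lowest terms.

170/3

Starting at the tail and folding back:
Start with 2.
1 + 1/(2/1) = 1 + 1/2 = 3/2
56 + 1/(3/2) = 56 + 2/3 = 170/3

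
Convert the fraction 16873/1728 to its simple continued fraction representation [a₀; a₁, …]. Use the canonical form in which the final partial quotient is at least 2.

[9; 1, 3, 4, 14, 3, 2]

Repeatedly divide and take the remainder:
16873 = 9·1728 + 1321, so a_0 = 9
1728 = 1·1321 + 407, so a_1 = 1
1321 = 3·407 + 100, so a_2 = 3
407 = 4·100 + 7, so a_3 = 4
100 = 14·7 + 2, so a_4 = 14
7 = 3·2 + 1, so a_5 = 3
2 = 2·1 + 0, so a_6 = 2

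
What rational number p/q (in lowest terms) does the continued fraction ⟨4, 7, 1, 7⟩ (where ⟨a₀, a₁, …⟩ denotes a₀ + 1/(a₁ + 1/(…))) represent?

260/63

a_0 = 4: 4/1
a_1 = 7: 29/7
a_2 = 1: 33/8
a_3 = 7: 260/63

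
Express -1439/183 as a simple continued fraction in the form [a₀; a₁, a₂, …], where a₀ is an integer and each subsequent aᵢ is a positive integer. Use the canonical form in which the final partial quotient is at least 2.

Run the Euclidean algorithm, recording each quotient:
-1439 = -8·183 + 25, so a_0 = -8
183 = 7·25 + 8, so a_1 = 7
25 = 3·8 + 1, so a_2 = 3
8 = 8·1 + 0, so a_3 = 8

[-8; 7, 3, 8]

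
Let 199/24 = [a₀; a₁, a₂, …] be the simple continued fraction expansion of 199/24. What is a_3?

⌊199/24⌋ = 8, remainder 7
⌊24/7⌋ = 3, remainder 3
⌊7/3⌋ = 2, remainder 1
⌊3/1⌋ = 3, remainder 0

3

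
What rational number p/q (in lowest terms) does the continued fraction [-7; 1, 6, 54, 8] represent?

a_0 = -7: -7/1
a_1 = 1: -6/1
a_2 = 6: -43/7
a_3 = 54: -2328/379
a_4 = 8: -18667/3039

-18667/3039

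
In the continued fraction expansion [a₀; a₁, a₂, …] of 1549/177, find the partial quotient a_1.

Repeatedly divide and take the remainder:
1549 ÷ 177 → quotient 8, remainder 133
177 ÷ 133 → quotient 1, remainder 44

1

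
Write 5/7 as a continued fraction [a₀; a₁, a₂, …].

[0; 1, 2, 2]

Apply division with remainder until the remainder is 0:
5 ÷ 7 → quotient 0, remainder 5
7 ÷ 5 → quotient 1, remainder 2
5 ÷ 2 → quotient 2, remainder 1
2 ÷ 1 → quotient 2, remainder 0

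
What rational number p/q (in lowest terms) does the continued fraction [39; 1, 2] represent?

119/3

Use the convergent recurrence hₖ = aₖ·hₖ₋₁ + hₖ₋₂ (and likewise for the denominators kₖ):
a_0 = 39: 39/1
a_1 = 1: 40/1
a_2 = 2: 119/3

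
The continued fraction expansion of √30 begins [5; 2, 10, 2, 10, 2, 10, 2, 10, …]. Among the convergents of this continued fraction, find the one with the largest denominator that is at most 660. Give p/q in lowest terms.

List convergents until the denominator exceeds the bound:
a_0 = 5: 5/1  (≤ bound)
a_1 = 2: 11/2  (≤ bound)
a_2 = 10: 115/21  (≤ bound)
a_3 = 2: 241/44  (≤ bound)
a_4 = 10: 2525/461  (≤ bound)
a_5 = 2: 5291/966  (> 660, stop)

2525/461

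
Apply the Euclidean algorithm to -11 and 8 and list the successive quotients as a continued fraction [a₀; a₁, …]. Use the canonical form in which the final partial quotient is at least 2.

Repeatedly divide and take the remainder:
-11 ÷ 8 → quotient -2, remainder 5
8 ÷ 5 → quotient 1, remainder 3
5 ÷ 3 → quotient 1, remainder 2
3 ÷ 2 → quotient 1, remainder 1
2 ÷ 1 → quotient 2, remainder 0

[-2; 1, 1, 1, 2]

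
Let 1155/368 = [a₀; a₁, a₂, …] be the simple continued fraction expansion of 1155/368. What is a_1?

Apply division with remainder until the remainder is 0:
1155 ÷ 368 → quotient 3, remainder 51
368 ÷ 51 → quotient 7, remainder 11

7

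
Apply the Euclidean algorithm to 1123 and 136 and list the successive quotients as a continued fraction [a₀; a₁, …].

⌊1123/136⌋ = 8, remainder 35
⌊136/35⌋ = 3, remainder 31
⌊35/31⌋ = 1, remainder 4
⌊31/4⌋ = 7, remainder 3
⌊4/3⌋ = 1, remainder 1
⌊3/1⌋ = 3, remainder 0

[8; 3, 1, 7, 1, 3]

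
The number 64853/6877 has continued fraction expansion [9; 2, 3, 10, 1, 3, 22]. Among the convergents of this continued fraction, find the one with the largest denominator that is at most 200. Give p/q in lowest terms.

List convergents until the denominator exceeds the bound:
a_0 = 9: 9/1  (≤ bound)
a_1 = 2: 19/2  (≤ bound)
a_2 = 3: 66/7  (≤ bound)
a_3 = 10: 679/72  (≤ bound)
a_4 = 1: 745/79  (≤ bound)
a_5 = 3: 2914/309  (> 200, stop)

745/79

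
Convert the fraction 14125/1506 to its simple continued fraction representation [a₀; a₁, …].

⌊14125/1506⌋ = 9, remainder 571
⌊1506/571⌋ = 2, remainder 364
⌊571/364⌋ = 1, remainder 207
⌊364/207⌋ = 1, remainder 157
⌊207/157⌋ = 1, remainder 50
⌊157/50⌋ = 3, remainder 7
⌊50/7⌋ = 7, remainder 1
⌊7/1⌋ = 7, remainder 0

[9; 2, 1, 1, 1, 3, 7, 7]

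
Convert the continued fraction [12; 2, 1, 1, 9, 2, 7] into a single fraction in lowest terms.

Work from the innermost term outward:
Start with 7.
2 + 1/(7/1) = 2 + 1/7 = 15/7
9 + 1/(15/7) = 9 + 7/15 = 142/15
1 + 1/(142/15) = 1 + 15/142 = 157/142
1 + 1/(157/142) = 1 + 142/157 = 299/157
2 + 1/(299/157) = 2 + 157/299 = 755/299
12 + 1/(755/299) = 12 + 299/755 = 9359/755

9359/755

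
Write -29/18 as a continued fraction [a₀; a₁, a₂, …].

Run the Euclidean algorithm, recording each quotient:
⌊-29/18⌋ = -2, remainder 7
⌊18/7⌋ = 2, remainder 4
⌊7/4⌋ = 1, remainder 3
⌊4/3⌋ = 1, remainder 1
⌊3/1⌋ = 3, remainder 0

[-2; 2, 1, 1, 3]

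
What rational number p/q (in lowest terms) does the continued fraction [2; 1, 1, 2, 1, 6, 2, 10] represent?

a_0 = 2: 2/1
a_1 = 1: 3/1
a_2 = 1: 5/2
a_3 = 2: 13/5
a_4 = 1: 18/7
a_5 = 6: 121/47
a_6 = 2: 260/101
a_7 = 10: 2721/1057

2721/1057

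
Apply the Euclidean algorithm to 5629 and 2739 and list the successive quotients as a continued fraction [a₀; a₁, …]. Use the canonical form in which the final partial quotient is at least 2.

5629 = 2·2739 + 151, so a_0 = 2
2739 = 18·151 + 21, so a_1 = 18
151 = 7·21 + 4, so a_2 = 7
21 = 5·4 + 1, so a_3 = 5
4 = 4·1 + 0, so a_4 = 4

[2; 18, 7, 5, 4]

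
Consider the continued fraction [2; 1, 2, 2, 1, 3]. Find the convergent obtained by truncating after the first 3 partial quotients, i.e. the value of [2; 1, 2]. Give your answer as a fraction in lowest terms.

Start with 2.
1 + 1/(2/1) = 1 + 1/2 = 3/2
2 + 1/(3/2) = 2 + 2/3 = 8/3

8/3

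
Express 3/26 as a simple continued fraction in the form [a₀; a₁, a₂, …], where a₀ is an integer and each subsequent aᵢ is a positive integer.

[0; 8, 1, 2]

Apply division with remainder until the remainder is 0:
⌊3/26⌋ = 0, remainder 3
⌊26/3⌋ = 8, remainder 2
⌊3/2⌋ = 1, remainder 1
⌊2/1⌋ = 2, remainder 0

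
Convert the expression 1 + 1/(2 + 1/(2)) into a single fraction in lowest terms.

7/5

Use the convergent recurrence hₖ = aₖ·hₖ₋₁ + hₖ₋₂ (and likewise for the denominators kₖ):
a_0 = 1: 1/1
a_1 = 2: 3/2
a_2 = 2: 7/5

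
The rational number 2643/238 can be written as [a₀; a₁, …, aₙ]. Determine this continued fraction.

[11; 9, 1, 1, 12]

Run the Euclidean algorithm, recording each quotient:
2643 ÷ 238 → quotient 11, remainder 25
238 ÷ 25 → quotient 9, remainder 13
25 ÷ 13 → quotient 1, remainder 12
13 ÷ 12 → quotient 1, remainder 1
12 ÷ 1 → quotient 12, remainder 0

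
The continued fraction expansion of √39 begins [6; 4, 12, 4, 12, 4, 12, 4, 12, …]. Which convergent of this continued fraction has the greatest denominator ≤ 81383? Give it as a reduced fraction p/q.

62425/9996

a_0 = 6: 6/1  (≤ bound)
a_1 = 4: 25/4  (≤ bound)
a_2 = 12: 306/49  (≤ bound)
a_3 = 4: 1249/200  (≤ bound)
a_4 = 12: 15294/2449  (≤ bound)
a_5 = 4: 62425/9996  (≤ bound)
a_6 = 12: 764394/122401  (> 81383, stop)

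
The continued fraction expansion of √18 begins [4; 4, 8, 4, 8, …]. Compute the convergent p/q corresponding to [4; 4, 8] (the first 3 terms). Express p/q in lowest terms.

Compute successive convergents:
a_0 = 4: 4/1
a_1 = 4: 17/4
a_2 = 8: 140/33

140/33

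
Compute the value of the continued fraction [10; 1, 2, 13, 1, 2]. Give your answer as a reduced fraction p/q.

Start with 2.
1 + 1/(2/1) = 1 + 1/2 = 3/2
13 + 1/(3/2) = 13 + 2/3 = 41/3
2 + 1/(41/3) = 2 + 3/41 = 85/41
1 + 1/(85/41) = 1 + 41/85 = 126/85
10 + 1/(126/85) = 10 + 85/126 = 1345/126

1345/126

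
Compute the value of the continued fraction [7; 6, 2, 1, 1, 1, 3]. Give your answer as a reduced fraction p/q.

Build up convergents one term at a time:
a_0 = 7: 7/1
a_1 = 6: 43/6
a_2 = 2: 93/13
a_3 = 1: 136/19
a_4 = 1: 229/32
a_5 = 1: 365/51
a_6 = 3: 1324/185

1324/185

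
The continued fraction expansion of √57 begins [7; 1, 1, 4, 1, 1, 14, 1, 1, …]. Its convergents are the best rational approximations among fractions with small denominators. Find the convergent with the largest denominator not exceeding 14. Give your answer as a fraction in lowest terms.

a_0 = 7: 7/1  (≤ bound)
a_1 = 1: 8/1  (≤ bound)
a_2 = 1: 15/2  (≤ bound)
a_3 = 4: 68/9  (≤ bound)
a_4 = 1: 83/11  (≤ bound)
a_5 = 1: 151/20  (> 14, stop)

83/11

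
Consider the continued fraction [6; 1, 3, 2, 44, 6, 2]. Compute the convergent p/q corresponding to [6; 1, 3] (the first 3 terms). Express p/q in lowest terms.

27/4

a_0 = 6: 6/1
a_1 = 1: 7/1
a_2 = 3: 27/4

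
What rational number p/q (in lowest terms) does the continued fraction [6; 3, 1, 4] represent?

a_0 = 6: 6/1
a_1 = 3: 19/3
a_2 = 1: 25/4
a_3 = 4: 119/19

119/19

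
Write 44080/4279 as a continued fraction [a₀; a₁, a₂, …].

Run the Euclidean algorithm, recording each quotient:
⌊44080/4279⌋ = 10, remainder 1290
⌊4279/1290⌋ = 3, remainder 409
⌊1290/409⌋ = 3, remainder 63
⌊409/63⌋ = 6, remainder 31
⌊63/31⌋ = 2, remainder 1
⌊31/1⌋ = 31, remainder 0

[10; 3, 3, 6, 2, 31]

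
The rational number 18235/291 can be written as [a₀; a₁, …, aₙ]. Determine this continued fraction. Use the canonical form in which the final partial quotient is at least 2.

⌊18235/291⌋ = 62, remainder 193
⌊291/193⌋ = 1, remainder 98
⌊193/98⌋ = 1, remainder 95
⌊98/95⌋ = 1, remainder 3
⌊95/3⌋ = 31, remainder 2
⌊3/2⌋ = 1, remainder 1
⌊2/1⌋ = 2, remainder 0

[62; 1, 1, 1, 31, 1, 2]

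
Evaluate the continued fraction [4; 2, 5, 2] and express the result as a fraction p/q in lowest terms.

107/24

Compute successive convergents:
a_0 = 4: 4/1
a_1 = 2: 9/2
a_2 = 5: 49/11
a_3 = 2: 107/24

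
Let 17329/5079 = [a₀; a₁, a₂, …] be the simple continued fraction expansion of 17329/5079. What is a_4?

Apply division with remainder until the remainder is 0:
17329 = 3·5079 + 2092, so a_0 = 3
5079 = 2·2092 + 895, so a_1 = 2
2092 = 2·895 + 302, so a_2 = 2
895 = 2·302 + 291, so a_3 = 2
302 = 1·291 + 11, so a_4 = 1

1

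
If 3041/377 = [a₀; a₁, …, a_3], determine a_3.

2

3041 = 8·377 + 25, so a_0 = 8
377 = 15·25 + 2, so a_1 = 15
25 = 12·2 + 1, so a_2 = 12
2 = 2·1 + 0, so a_3 = 2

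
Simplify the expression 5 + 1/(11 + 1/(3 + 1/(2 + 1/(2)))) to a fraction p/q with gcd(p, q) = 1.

Build up convergents one term at a time:
a_0 = 5: 5/1
a_1 = 11: 56/11
a_2 = 3: 173/34
a_3 = 2: 402/79
a_4 = 2: 977/192

977/192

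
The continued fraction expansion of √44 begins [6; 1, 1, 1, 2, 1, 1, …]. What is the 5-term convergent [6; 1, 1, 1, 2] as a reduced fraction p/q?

Compute successive convergents:
a_0 = 6: 6/1
a_1 = 1: 7/1
a_2 = 1: 13/2
a_3 = 1: 20/3
a_4 = 2: 53/8

53/8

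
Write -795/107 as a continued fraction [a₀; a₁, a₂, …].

[-8; 1, 1, 3, 15]

-795 ÷ 107 → quotient -8, remainder 61
107 ÷ 61 → quotient 1, remainder 46
61 ÷ 46 → quotient 1, remainder 15
46 ÷ 15 → quotient 3, remainder 1
15 ÷ 1 → quotient 15, remainder 0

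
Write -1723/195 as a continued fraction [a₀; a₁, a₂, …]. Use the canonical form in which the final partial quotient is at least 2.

-1723 = -9·195 + 32, so a_0 = -9
195 = 6·32 + 3, so a_1 = 6
32 = 10·3 + 2, so a_2 = 10
3 = 1·2 + 1, so a_3 = 1
2 = 2·1 + 0, so a_4 = 2

[-9; 6, 10, 1, 2]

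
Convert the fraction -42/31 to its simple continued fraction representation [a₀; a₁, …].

Apply division with remainder until the remainder is 0:
-42 = -2·31 + 20, so a_0 = -2
31 = 1·20 + 11, so a_1 = 1
20 = 1·11 + 9, so a_2 = 1
11 = 1·9 + 2, so a_3 = 1
9 = 4·2 + 1, so a_4 = 4
2 = 2·1 + 0, so a_5 = 2

[-2; 1, 1, 1, 4, 2]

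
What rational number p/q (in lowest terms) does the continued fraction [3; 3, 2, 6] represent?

148/45

Build up convergents one term at a time:
a_0 = 3: 3/1
a_1 = 3: 10/3
a_2 = 2: 23/7
a_3 = 6: 148/45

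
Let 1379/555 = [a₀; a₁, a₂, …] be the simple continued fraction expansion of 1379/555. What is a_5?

⌊1379/555⌋ = 2, remainder 269
⌊555/269⌋ = 2, remainder 17
⌊269/17⌋ = 15, remainder 14
⌊17/14⌋ = 1, remainder 3
⌊14/3⌋ = 4, remainder 2
⌊3/2⌋ = 1, remainder 1

1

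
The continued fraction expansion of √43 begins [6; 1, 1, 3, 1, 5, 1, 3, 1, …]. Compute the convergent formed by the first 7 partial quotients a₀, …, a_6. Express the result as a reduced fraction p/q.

Build up convergents one term at a time:
a_0 = 6: 6/1
a_1 = 1: 7/1
a_2 = 1: 13/2
a_3 = 3: 46/7
a_4 = 1: 59/9
a_5 = 5: 341/52
a_6 = 1: 400/61

400/61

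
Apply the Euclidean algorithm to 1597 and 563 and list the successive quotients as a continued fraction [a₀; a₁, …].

[2; 1, 5, 8, 2, 1, 3]

1597 ÷ 563 → quotient 2, remainder 471
563 ÷ 471 → quotient 1, remainder 92
471 ÷ 92 → quotient 5, remainder 11
92 ÷ 11 → quotient 8, remainder 4
11 ÷ 4 → quotient 2, remainder 3
4 ÷ 3 → quotient 1, remainder 1
3 ÷ 1 → quotient 3, remainder 0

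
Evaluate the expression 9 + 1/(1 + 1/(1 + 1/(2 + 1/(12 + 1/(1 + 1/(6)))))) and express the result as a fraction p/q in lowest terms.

4453/464

Start with 6.
1 + 1/(6/1) = 1 + 1/6 = 7/6
12 + 1/(7/6) = 12 + 6/7 = 90/7
2 + 1/(90/7) = 2 + 7/90 = 187/90
1 + 1/(187/90) = 1 + 90/187 = 277/187
1 + 1/(277/187) = 1 + 187/277 = 464/277
9 + 1/(464/277) = 9 + 277/464 = 4453/464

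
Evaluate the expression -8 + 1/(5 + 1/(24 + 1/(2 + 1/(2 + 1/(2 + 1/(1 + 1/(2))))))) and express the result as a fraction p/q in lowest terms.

Work from the innermost term outward:
Start with 2.
1 + 1/(2/1) = 1 + 1/2 = 3/2
2 + 1/(3/2) = 2 + 2/3 = 8/3
2 + 1/(8/3) = 2 + 3/8 = 19/8
2 + 1/(19/8) = 2 + 8/19 = 46/19
24 + 1/(46/19) = 24 + 19/46 = 1123/46
5 + 1/(1123/46) = 5 + 46/1123 = 5661/1123
-8 + 1/(5661/1123) = -8 + 1123/5661 = -44165/5661

-44165/5661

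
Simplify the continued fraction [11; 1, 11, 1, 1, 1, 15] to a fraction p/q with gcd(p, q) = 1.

Start with 15.
1 + 1/(15/1) = 1 + 1/15 = 16/15
1 + 1/(16/15) = 1 + 15/16 = 31/16
1 + 1/(31/16) = 1 + 16/31 = 47/31
11 + 1/(47/31) = 11 + 31/47 = 548/47
1 + 1/(548/47) = 1 + 47/548 = 595/548
11 + 1/(595/548) = 11 + 548/595 = 7093/595

7093/595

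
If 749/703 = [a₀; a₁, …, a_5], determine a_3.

1

⌊749/703⌋ = 1, remainder 46
⌊703/46⌋ = 15, remainder 13
⌊46/13⌋ = 3, remainder 7
⌊13/7⌋ = 1, remainder 6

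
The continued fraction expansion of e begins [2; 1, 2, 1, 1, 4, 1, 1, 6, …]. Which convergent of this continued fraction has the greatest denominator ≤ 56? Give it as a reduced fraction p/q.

List convergents until the denominator exceeds the bound:
a_0 = 2: 2/1  (≤ bound)
a_1 = 1: 3/1  (≤ bound)
a_2 = 2: 8/3  (≤ bound)
a_3 = 1: 11/4  (≤ bound)
a_4 = 1: 19/7  (≤ bound)
a_5 = 4: 87/32  (≤ bound)
a_6 = 1: 106/39  (≤ bound)
a_7 = 1: 193/71  (> 56, stop)

106/39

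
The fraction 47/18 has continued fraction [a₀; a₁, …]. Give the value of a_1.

Apply division with remainder until the remainder is 0:
47 = 2·18 + 11, so a_0 = 2
18 = 1·11 + 7, so a_1 = 1

1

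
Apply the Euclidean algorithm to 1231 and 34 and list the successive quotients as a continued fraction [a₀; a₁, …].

1231 = 36·34 + 7, so a_0 = 36
34 = 4·7 + 6, so a_1 = 4
7 = 1·6 + 1, so a_2 = 1
6 = 6·1 + 0, so a_3 = 6

[36; 4, 1, 6]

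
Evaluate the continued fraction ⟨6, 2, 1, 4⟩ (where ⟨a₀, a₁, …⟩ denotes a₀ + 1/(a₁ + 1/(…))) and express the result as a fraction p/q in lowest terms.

a_0 = 6: 6/1
a_1 = 2: 13/2
a_2 = 1: 19/3
a_3 = 4: 89/14

89/14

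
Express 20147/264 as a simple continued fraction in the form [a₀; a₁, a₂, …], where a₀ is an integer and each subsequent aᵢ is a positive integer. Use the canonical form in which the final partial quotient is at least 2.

20147 = 76·264 + 83, so a_0 = 76
264 = 3·83 + 15, so a_1 = 3
83 = 5·15 + 8, so a_2 = 5
15 = 1·8 + 7, so a_3 = 1
8 = 1·7 + 1, so a_4 = 1
7 = 7·1 + 0, so a_5 = 7

[76; 3, 5, 1, 1, 7]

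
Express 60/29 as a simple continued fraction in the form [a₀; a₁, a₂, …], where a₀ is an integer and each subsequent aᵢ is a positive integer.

60 = 2·29 + 2, so a_0 = 2
29 = 14·2 + 1, so a_1 = 14
2 = 2·1 + 0, so a_2 = 2

[2; 14, 2]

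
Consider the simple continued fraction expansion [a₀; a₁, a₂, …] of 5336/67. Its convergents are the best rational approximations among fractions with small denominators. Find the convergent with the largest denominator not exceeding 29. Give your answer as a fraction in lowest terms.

a_0 = 79: 79/1  (≤ bound)
a_1 = 1: 80/1  (≤ bound)
a_2 = 1: 159/2  (≤ bound)
a_3 = 1: 239/3  (≤ bound)
a_4 = 3: 876/11  (≤ bound)
a_5 = 1: 1115/14  (≤ bound)
a_6 = 4: 5336/67  (> 29, stop)

1115/14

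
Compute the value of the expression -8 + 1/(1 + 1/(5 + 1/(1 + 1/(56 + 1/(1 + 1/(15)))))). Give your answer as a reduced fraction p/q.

Starting at the tail and folding back:
Start with 15.
1 + 1/(15/1) = 1 + 1/15 = 16/15
56 + 1/(16/15) = 56 + 15/16 = 911/16
1 + 1/(911/16) = 1 + 16/911 = 927/911
5 + 1/(927/911) = 5 + 911/927 = 5546/927
1 + 1/(5546/927) = 1 + 927/5546 = 6473/5546
-8 + 1/(6473/5546) = -8 + 5546/6473 = -46238/6473

-46238/6473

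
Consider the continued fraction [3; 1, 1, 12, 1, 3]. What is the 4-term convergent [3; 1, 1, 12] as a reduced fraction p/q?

88/25

a_0 = 3: 3/1
a_1 = 1: 4/1
a_2 = 1: 7/2
a_3 = 12: 88/25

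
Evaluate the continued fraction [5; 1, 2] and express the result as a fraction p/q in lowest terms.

17/3

a_0 = 5: 5/1
a_1 = 1: 6/1
a_2 = 2: 17/3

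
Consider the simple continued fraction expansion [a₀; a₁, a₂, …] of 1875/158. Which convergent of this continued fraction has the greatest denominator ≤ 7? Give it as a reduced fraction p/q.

a_0 = 11: 11/1  (≤ bound)
a_1 = 1: 12/1  (≤ bound)
a_2 = 6: 83/7  (≤ bound)
a_3 = 1: 95/8  (> 7, stop)

83/7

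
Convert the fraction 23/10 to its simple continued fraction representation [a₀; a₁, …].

[2; 3, 3]

⌊23/10⌋ = 2, remainder 3
⌊10/3⌋ = 3, remainder 1
⌊3/1⌋ = 3, remainder 0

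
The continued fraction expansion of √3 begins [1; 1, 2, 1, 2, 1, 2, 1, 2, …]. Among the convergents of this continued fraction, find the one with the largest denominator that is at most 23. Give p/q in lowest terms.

List convergents until the denominator exceeds the bound:
a_0 = 1: 1/1  (≤ bound)
a_1 = 1: 2/1  (≤ bound)
a_2 = 2: 5/3  (≤ bound)
a_3 = 1: 7/4  (≤ bound)
a_4 = 2: 19/11  (≤ bound)
a_5 = 1: 26/15  (≤ bound)
a_6 = 2: 71/41  (> 23, stop)

26/15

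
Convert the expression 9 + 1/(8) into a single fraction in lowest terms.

73/8

Work from the innermost term outward:
Start with 8.
9 + 1/(8/1) = 9 + 1/8 = 73/8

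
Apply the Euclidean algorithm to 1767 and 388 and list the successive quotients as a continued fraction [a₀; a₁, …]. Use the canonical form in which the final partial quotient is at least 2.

[4; 1, 1, 4, 8, 2, 2]

1767 = 4·388 + 215, so a_0 = 4
388 = 1·215 + 173, so a_1 = 1
215 = 1·173 + 42, so a_2 = 1
173 = 4·42 + 5, so a_3 = 4
42 = 8·5 + 2, so a_4 = 8
5 = 2·2 + 1, so a_5 = 2
2 = 2·1 + 0, so a_6 = 2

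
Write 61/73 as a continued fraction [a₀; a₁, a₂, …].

Apply division with remainder until the remainder is 0:
61 = 0·73 + 61, so a_0 = 0
73 = 1·61 + 12, so a_1 = 1
61 = 5·12 + 1, so a_2 = 5
12 = 12·1 + 0, so a_3 = 12

[0; 1, 5, 12]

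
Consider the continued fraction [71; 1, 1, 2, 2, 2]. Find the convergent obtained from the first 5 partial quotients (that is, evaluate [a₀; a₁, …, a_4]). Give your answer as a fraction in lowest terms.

859/12

Start with 2.
2 + 1/(2/1) = 2 + 1/2 = 5/2
1 + 1/(5/2) = 1 + 2/5 = 7/5
1 + 1/(7/5) = 1 + 5/7 = 12/7
71 + 1/(12/7) = 71 + 7/12 = 859/12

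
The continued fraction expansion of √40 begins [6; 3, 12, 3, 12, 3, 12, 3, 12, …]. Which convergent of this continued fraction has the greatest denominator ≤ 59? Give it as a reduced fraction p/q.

234/37

List convergents until the denominator exceeds the bound:
a_0 = 6: 6/1  (≤ bound)
a_1 = 3: 19/3  (≤ bound)
a_2 = 12: 234/37  (≤ bound)
a_3 = 3: 721/114  (> 59, stop)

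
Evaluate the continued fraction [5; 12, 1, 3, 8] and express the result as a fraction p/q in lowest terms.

2138/421

Collapse the nested fraction from the inside out:
Start with 8.
3 + 1/(8/1) = 3 + 1/8 = 25/8
1 + 1/(25/8) = 1 + 8/25 = 33/25
12 + 1/(33/25) = 12 + 25/33 = 421/33
5 + 1/(421/33) = 5 + 33/421 = 2138/421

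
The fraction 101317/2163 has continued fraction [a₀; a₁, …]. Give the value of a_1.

1

101317 ÷ 2163 → quotient 46, remainder 1819
2163 ÷ 1819 → quotient 1, remainder 344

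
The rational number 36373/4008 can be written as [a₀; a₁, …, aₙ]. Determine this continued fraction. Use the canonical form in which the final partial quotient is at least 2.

[9; 13, 3, 5, 1, 15]

36373 ÷ 4008 → quotient 9, remainder 301
4008 ÷ 301 → quotient 13, remainder 95
301 ÷ 95 → quotient 3, remainder 16
95 ÷ 16 → quotient 5, remainder 15
16 ÷ 15 → quotient 1, remainder 1
15 ÷ 1 → quotient 15, remainder 0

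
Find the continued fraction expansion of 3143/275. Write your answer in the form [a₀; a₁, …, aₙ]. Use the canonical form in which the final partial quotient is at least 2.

⌊3143/275⌋ = 11, remainder 118
⌊275/118⌋ = 2, remainder 39
⌊118/39⌋ = 3, remainder 1
⌊39/1⌋ = 39, remainder 0

[11; 2, 3, 39]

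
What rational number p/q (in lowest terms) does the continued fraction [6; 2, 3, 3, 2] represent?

341/53

Use the convergent recurrence hₖ = aₖ·hₖ₋₁ + hₖ₋₂ (and likewise for the denominators kₖ):
a_0 = 6: 6/1
a_1 = 2: 13/2
a_2 = 3: 45/7
a_3 = 3: 148/23
a_4 = 2: 341/53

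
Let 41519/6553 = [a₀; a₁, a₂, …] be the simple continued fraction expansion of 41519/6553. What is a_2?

1

41519 ÷ 6553 → quotient 6, remainder 2201
6553 ÷ 2201 → quotient 2, remainder 2151
2201 ÷ 2151 → quotient 1, remainder 50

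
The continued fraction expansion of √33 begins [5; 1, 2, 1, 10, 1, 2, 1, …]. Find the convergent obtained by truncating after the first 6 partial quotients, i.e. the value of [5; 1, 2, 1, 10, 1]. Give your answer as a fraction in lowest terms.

270/47

Starting at the tail and folding back:
Start with 1.
10 + 1/(1/1) = 10 + 1/1 = 11/1
1 + 1/(11/1) = 1 + 1/11 = 12/11
2 + 1/(12/11) = 2 + 11/12 = 35/12
1 + 1/(35/12) = 1 + 12/35 = 47/35
5 + 1/(47/35) = 5 + 35/47 = 270/47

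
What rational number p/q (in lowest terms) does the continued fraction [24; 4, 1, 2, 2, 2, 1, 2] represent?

a_0 = 24: 24/1
a_1 = 4: 97/4
a_2 = 1: 121/5
a_3 = 2: 339/14
a_4 = 2: 799/33
a_5 = 2: 1937/80
a_6 = 1: 2736/113
a_7 = 2: 7409/306

7409/306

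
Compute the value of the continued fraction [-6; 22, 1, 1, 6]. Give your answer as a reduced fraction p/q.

-1745/293

a_0 = -6: -6/1
a_1 = 22: -131/22
a_2 = 1: -137/23
a_3 = 1: -268/45
a_4 = 6: -1745/293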